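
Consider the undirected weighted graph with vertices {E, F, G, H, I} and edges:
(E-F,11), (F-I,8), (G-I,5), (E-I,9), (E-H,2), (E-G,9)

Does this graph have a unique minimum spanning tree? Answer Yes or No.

No

Kruskal's algorithm — process edges by increasing weight (ties by edge label):
E-H (2): add. Components now {E,H} {F} {G} {I}
G-I (5): add. Components now {E,H} {F} {G,I}
F-I (8): add. Components now {E,H} {F,G,I}
E-G (9): add. Components now {E,F,G,H,I}
Non-tree edge E-I has weight 9, equal to the heaviest edge on its tree cycle — swapping gives another MST of the same weight. Not unique.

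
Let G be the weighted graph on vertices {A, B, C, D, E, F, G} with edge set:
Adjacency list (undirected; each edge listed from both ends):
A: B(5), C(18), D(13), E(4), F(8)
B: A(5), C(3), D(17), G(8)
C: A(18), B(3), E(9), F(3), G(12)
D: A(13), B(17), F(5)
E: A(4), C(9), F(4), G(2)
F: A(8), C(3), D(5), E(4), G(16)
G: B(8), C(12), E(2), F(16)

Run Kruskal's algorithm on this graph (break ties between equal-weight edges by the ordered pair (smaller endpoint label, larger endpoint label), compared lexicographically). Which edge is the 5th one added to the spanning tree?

Kruskal: consider edges lightest-first.
E G (2): add — endpoints in different components.
B C (3): add — endpoints in different components.
C F (3): add — endpoints in different components.
A E (4): add — endpoints in different components.
E F (4): add — endpoints in different components.
A B (5): skip — A and B already connected.
D F (5): add — endpoints in different components.
The 5th edge added is E F.

E-F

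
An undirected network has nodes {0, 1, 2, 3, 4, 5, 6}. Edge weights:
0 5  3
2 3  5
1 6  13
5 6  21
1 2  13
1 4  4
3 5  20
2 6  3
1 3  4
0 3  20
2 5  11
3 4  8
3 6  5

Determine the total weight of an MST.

Kruskal: consider edges lightest-first.
0 5 (3): add — endpoints in different components.
2 6 (3): add — endpoints in different components.
1 3 (4): add — endpoints in different components.
1 4 (4): add — endpoints in different components.
2 3 (5): add — endpoints in different components.
3 6 (5): skip — 3 and 6 already connected.
3 4 (8): skip — 3 and 4 already connected.
2 5 (11): add — endpoints in different components.
MST edges: 0 5, 2 6, 1 3, 1 4, 2 3, 2 5; total weight 3+3+4+4+5+11 = 30.

30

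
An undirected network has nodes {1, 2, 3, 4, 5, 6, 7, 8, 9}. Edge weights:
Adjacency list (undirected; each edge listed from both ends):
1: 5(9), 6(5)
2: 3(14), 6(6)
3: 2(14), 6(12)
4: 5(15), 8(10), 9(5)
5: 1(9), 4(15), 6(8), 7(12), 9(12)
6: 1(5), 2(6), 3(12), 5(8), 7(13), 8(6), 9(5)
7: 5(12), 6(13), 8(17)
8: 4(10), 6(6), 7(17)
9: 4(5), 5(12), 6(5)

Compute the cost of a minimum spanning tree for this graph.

Grow the tree from 3 using Prim:
Step 1: cheapest edge leaving the tree is 3—6 (12); add 6.
Step 2: cheapest edge leaving the tree is 1—6 (5); add 1.
Step 3: cheapest edge leaving the tree is 6—9 (5); add 9.
Step 4: cheapest edge leaving the tree is 4—9 (5); add 4.
Step 5: cheapest edge leaving the tree is 2—6 (6); add 2.
Step 6: cheapest edge leaving the tree is 6—8 (6); add 8.
Step 7: cheapest edge leaving the tree is 5—6 (8); add 5.
Step 8: cheapest edge leaving the tree is 5—7 (12); add 7.
MST edges: 3—6, 1—6, 6—9, 4—9, 2—6, 6—8, 5—6, 5—7; total weight 12+5+5+5+6+6+8+12 = 59.

59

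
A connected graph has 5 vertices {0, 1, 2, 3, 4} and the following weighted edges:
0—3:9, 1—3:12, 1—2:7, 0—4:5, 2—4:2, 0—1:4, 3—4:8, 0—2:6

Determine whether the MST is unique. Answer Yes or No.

Kruskal's algorithm — process edges by increasing weight (ties by edge label):
2—4 (2): add — endpoints in different components.
0—1 (4): add — endpoints in different components.
0—4 (5): add — endpoints in different components.
0—2 (6): skip — 0 and 2 already connected.
1—2 (7): skip — 1 and 2 already connected.
3—4 (8): add — endpoints in different components.
Every non-tree edge has weight strictly greater than the heaviest edge on the tree path between its endpoints, so the MST is unique.

Yes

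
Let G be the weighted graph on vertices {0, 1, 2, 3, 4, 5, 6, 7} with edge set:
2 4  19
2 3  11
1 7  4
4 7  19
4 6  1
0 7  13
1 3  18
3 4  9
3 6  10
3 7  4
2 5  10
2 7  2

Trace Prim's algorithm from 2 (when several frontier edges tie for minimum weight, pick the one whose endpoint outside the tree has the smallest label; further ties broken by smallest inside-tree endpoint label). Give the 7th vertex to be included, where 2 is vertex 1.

5

Grow the tree from 2 using Prim:
Step 1: frontier [2 7 2, 2 5 10, 2 3 11, 2 4 19] → take 2 7 (2); add 7.
Step 2: frontier [2 5 10, 2 3 11, 2 4 19, 1 7 4, 3 7 4, 0 7 13, 4 7 19] → take 1 7 (4); add 1.
Step 3: frontier [1 3 18, 2 5 10, 2 3 11, 2 4 19, 3 7 4, 0 7 13, 4 7 19] → take 3 7 (4); add 3.
Step 4: frontier [2 5 10, 2 4 19, 3 4 9, 3 6 10, 0 7 13, 4 7 19] → take 3 4 (9); add 4.
Step 5: frontier [2 5 10, 3 6 10, 4 6 1, 0 7 13] → take 4 6 (1); add 6.
Step 6: frontier [2 5 10, 0 7 13] → take 2 5 (10); add 5.
Step 7: frontier [0 7 13] → take 0 7 (13); add 0.
Vertex order: 2, 7, 1, 3, 4, 6, 5, 0. The 7th vertex is 5.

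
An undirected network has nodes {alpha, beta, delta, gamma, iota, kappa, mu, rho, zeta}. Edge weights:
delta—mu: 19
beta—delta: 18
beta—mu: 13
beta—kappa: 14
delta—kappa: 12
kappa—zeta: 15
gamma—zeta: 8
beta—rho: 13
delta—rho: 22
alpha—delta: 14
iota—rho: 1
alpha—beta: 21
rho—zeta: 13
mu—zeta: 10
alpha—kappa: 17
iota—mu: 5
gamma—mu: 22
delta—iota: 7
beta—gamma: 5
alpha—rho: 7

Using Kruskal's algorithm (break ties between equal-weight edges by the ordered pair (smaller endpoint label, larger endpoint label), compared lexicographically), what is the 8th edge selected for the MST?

Sort edges by weight, then run Kruskal:
iota—rho (1): add — endpoints in different components.
beta—gamma (5): add — endpoints in different components.
iota—mu (5): add — endpoints in different components.
alpha—rho (7): add — endpoints in different components.
delta—iota (7): add — endpoints in different components.
gamma—zeta (8): add — endpoints in different components.
mu—zeta (10): add — endpoints in different components.
delta—kappa (12): add — endpoints in different components.
The 8th edge added is delta—kappa.

delta-kappa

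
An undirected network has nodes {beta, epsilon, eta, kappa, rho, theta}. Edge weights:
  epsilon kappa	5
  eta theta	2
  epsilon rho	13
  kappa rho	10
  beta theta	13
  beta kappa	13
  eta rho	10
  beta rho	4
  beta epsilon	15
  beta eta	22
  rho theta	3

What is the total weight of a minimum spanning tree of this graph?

Grow the tree from rho using Prim:
Step 1: cheapest edge leaving the tree is rho theta (3); add theta.
Step 2: cheapest edge leaving the tree is eta theta (2); add eta.
Step 3: cheapest edge leaving the tree is beta rho (4); add beta.
Step 4: cheapest edge leaving the tree is kappa rho (10); add kappa.
Step 5: cheapest edge leaving the tree is epsilon kappa (5); add epsilon.
MST edges: rho theta, eta theta, beta rho, kappa rho, epsilon kappa; total weight 3+2+4+10+5 = 24.

24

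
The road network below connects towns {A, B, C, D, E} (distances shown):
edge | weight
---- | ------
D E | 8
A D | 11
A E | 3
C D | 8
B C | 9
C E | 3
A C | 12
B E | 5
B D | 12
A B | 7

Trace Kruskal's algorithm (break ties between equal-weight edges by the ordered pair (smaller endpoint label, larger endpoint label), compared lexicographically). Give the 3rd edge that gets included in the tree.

Sort edges by weight, then run Kruskal:
A E (3): add — endpoints in different components.
C E (3): add — endpoints in different components.
B E (5): add — endpoints in different components.
A B (7): skip — A and B already connected.
C D (8): add — endpoints in different components.
The 3rd edge added is B E.

B-E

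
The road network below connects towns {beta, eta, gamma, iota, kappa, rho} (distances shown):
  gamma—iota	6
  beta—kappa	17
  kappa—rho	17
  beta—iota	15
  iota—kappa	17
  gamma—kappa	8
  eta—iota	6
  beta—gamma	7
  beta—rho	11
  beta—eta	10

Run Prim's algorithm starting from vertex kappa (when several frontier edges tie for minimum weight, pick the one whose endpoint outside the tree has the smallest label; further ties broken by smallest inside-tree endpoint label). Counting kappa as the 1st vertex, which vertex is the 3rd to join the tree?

Grow the tree from kappa using Prim:
Step 1: cheapest edge leaving the tree is gamma—kappa (8); add gamma.
Step 2: cheapest edge leaving the tree is gamma—iota (6); add iota.
Step 3: cheapest edge leaving the tree is eta—iota (6); add eta.
Step 4: cheapest edge leaving the tree is beta—gamma (7); add beta.
Step 5: cheapest edge leaving the tree is beta—rho (11); add rho.
Vertex order: kappa, gamma, iota, eta, beta, rho. The 3rd vertex is iota.

iota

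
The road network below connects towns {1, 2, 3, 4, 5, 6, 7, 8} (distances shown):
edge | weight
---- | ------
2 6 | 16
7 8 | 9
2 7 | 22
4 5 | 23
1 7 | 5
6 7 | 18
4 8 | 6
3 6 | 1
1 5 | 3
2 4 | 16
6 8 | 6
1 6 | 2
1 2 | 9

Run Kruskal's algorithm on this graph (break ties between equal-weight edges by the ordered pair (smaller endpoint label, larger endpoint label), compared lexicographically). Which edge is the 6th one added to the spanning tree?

6-8

Sort edges by weight, then run Kruskal:
3 6 (1): add — endpoints in different components.
1 6 (2): add — endpoints in different components.
1 5 (3): add — endpoints in different components.
1 7 (5): add — endpoints in different components.
4 8 (6): add — endpoints in different components.
6 8 (6): add — endpoints in different components.
1 2 (9): add — endpoints in different components.
The 6th edge added is 6 8.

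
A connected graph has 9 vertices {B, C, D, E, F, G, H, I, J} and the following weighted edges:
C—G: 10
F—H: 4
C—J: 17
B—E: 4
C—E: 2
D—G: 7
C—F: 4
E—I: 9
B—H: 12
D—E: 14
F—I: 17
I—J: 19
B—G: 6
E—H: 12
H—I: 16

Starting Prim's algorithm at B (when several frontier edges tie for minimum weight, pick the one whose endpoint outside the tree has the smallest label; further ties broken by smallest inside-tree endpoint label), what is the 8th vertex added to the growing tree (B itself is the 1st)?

Grow the tree from B using Prim:
Step 1: cheapest edge leaving the tree is B—E (4); add E.
Step 2: cheapest edge leaving the tree is C—E (2); add C.
Step 3: cheapest edge leaving the tree is C—F (4); add F.
Step 4: cheapest edge leaving the tree is F—H (4); add H.
Step 5: cheapest edge leaving the tree is B—G (6); add G.
Step 6: cheapest edge leaving the tree is D—G (7); add D.
Step 7: cheapest edge leaving the tree is E—I (9); add I.
Step 8: cheapest edge leaving the tree is C—J (17); add J.
Vertex order: B, E, C, F, H, G, D, I, J. The 8th vertex is I.

I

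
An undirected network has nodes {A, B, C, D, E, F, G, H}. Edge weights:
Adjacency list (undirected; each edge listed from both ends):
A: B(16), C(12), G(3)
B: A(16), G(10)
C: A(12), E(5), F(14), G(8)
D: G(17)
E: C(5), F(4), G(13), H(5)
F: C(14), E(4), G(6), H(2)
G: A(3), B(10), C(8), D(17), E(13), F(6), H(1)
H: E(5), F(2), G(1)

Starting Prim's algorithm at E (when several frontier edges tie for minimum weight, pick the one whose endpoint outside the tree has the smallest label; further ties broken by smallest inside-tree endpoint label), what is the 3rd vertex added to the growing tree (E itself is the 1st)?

H

Grow the tree from E using Prim:
Step 1: cheapest edge leaving the tree is E—F (4); add F.
Step 2: cheapest edge leaving the tree is F—H (2); add H.
Step 3: cheapest edge leaving the tree is G—H (1); add G.
Step 4: cheapest edge leaving the tree is A—G (3); add A.
Step 5: cheapest edge leaving the tree is C—E (5); add C.
Step 6: cheapest edge leaving the tree is B—G (10); add B.
Step 7: cheapest edge leaving the tree is D—G (17); add D.
Vertex order: E, F, H, G, A, C, B, D. The 3rd vertex is H.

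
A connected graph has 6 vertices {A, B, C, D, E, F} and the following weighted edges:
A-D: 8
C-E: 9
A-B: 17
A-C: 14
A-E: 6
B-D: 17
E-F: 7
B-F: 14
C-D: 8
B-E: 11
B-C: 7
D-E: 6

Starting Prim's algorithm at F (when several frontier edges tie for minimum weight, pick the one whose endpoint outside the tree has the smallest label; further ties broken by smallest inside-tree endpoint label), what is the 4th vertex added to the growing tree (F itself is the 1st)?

Prim, starting at F.
Step 1: frontier [E-F 7, B-F 14] → take E-F (7); add E.
Step 2: frontier [A-E 6, D-E 6, C-E 9, B-E 11, B-F 14] → take A-E (6); add A.
Step 3: frontier [A-D 8, A-C 14, A-B 17, D-E 6, C-E 9, B-E 11, B-F 14] → take D-E (6); add D.
Step 4: frontier [A-C 14, A-B 17, C-D 8, B-D 17, C-E 9, B-E 11, B-F 14] → take C-D (8); add C.
Step 5: frontier [A-B 17, B-C 7, B-D 17, B-E 11, B-F 14] → take B-C (7); add B.
Vertex order: F, E, A, D, C, B. The 4th vertex is D.

D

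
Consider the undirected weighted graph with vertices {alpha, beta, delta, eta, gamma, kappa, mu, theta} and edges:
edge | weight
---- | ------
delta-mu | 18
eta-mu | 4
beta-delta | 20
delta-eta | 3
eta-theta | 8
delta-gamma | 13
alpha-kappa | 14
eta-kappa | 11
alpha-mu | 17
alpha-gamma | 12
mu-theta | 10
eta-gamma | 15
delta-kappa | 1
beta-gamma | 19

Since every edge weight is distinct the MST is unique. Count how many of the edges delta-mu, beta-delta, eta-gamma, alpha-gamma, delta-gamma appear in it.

Kruskal: consider edges lightest-first.
delta-kappa (1): add — endpoints in different components.
delta-eta (3): add — endpoints in different components.
eta-mu (4): add — endpoints in different components.
eta-theta (8): add — endpoints in different components.
mu-theta (10): skip — mu and theta already connected.
eta-kappa (11): skip — eta and kappa already connected.
alpha-gamma (12): add — endpoints in different components.
delta-gamma (13): add — endpoints in different components.
alpha-kappa (14): skip — alpha and kappa already connected.
eta-gamma (15): skip — gamma and eta already connected.
alpha-mu (17): skip — alpha and mu already connected.
delta-mu (18): skip — mu and delta already connected.
beta-gamma (19): add — endpoints in different components.
MST edge set: {delta-kappa, delta-eta, eta-mu, eta-theta, alpha-gamma, delta-gamma, beta-gamma}.
Of the listed edges, {alpha-gamma, delta-gamma} are in the MST → 2.

2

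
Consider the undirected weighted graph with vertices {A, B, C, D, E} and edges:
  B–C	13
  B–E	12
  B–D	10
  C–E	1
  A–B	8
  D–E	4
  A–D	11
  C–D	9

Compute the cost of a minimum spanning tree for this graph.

Sort edges by weight, then run Kruskal:
C–E (1): add — endpoints in different components.
D–E (4): add — endpoints in different components.
A–B (8): add — endpoints in different components.
C–D (9): skip — C and D already connected.
B–D (10): add — endpoints in different components.
MST edges: C–E, D–E, A–B, B–D; total weight 1+4+8+10 = 23.

23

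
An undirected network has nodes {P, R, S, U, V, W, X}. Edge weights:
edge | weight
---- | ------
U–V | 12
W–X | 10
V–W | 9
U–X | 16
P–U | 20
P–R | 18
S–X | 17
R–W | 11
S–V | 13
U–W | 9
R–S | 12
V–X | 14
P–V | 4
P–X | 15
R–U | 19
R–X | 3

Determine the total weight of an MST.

47

Sort edges by weight, then run Kruskal:
R–X (3): add. Components now {V} {U} {R,X} {W} {P} {S}
P–V (4): add. Components now {P,V} {U} {R,X} {W} {S}
U–W (9): add. Components now {P,V} {U,W} {R,X} {S}
V–W (9): add. Components now {P,U,V,W} {R,X} {S}
W–X (10): add. Components now {P,R,U,V,W,X} {S}
R–W (11): skip — W and R already connected.
R–S (12): add. Components now {P,R,S,U,V,W,X}
MST edges: R–X, P–V, U–W, V–W, W–X, R–S; total weight 3+4+9+9+10+12 = 47.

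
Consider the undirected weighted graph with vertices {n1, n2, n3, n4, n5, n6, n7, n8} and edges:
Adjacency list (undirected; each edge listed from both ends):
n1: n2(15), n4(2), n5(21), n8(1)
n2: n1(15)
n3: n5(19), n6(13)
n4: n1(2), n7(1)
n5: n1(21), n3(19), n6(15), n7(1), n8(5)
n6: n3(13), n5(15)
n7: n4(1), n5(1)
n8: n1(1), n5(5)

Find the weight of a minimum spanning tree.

Kruskal's algorithm — process edges by increasing weight (ties by edge label):
n1-n8 (1): add — endpoints in different components.
n4-n7 (1): add — endpoints in different components.
n5-n7 (1): add — endpoints in different components.
n1-n4 (2): add — endpoints in different components.
n5-n8 (5): skip — n8 and n5 already connected.
n3-n6 (13): add — endpoints in different components.
n1-n2 (15): add — endpoints in different components.
n5-n6 (15): add — endpoints in different components.
MST edges: n1-n8, n4-n7, n5-n7, n1-n4, n3-n6, n1-n2, n5-n6; total weight 1+1+1+2+13+15+15 = 48.

48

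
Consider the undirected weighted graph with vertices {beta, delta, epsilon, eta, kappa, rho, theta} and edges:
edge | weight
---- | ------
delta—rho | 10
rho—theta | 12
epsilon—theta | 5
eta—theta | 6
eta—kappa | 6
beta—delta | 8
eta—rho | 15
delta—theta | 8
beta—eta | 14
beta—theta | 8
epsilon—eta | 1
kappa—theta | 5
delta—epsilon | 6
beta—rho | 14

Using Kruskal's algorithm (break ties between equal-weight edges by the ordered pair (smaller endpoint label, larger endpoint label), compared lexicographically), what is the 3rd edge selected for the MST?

kappa-theta

Sort edges by weight, then run Kruskal:
epsilon—eta (1): add. Components now {beta} {delta} {kappa} {epsilon,eta} {theta} {rho}
epsilon—theta (5): add. Components now {beta} {delta} {kappa} {epsilon,eta,theta} {rho}
kappa—theta (5): add. Components now {beta} {delta} {epsilon,eta,kappa,theta} {rho}
delta—epsilon (6): add. Components now {beta} {delta,epsilon,eta,kappa,theta} {rho}
eta—kappa (6): skip — kappa and eta already connected.
eta—theta (6): skip — eta and theta already connected.
beta—delta (8): add. Components now {beta,delta,epsilon,eta,kappa,theta} {rho}
beta—theta (8): skip — beta and theta already connected.
delta—theta (8): skip — delta and theta already connected.
delta—rho (10): add. Components now {beta,delta,epsilon,eta,kappa,rho,theta}
The 3rd edge added is kappa—theta.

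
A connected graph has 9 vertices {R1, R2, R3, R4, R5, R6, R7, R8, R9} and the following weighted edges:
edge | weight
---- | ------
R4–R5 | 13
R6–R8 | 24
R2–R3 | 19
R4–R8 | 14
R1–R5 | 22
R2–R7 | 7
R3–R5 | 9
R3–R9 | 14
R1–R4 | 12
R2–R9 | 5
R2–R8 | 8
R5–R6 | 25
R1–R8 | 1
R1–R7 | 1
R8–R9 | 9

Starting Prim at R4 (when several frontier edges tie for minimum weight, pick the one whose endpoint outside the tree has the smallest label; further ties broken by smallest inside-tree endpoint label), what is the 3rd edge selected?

R1-R8

Grow the tree from R4 using Prim:
Step 1: cheapest edge leaving the tree is R1–R4 (12); add R1.
Step 2: cheapest edge leaving the tree is R1–R7 (1); add R7.
Step 3: cheapest edge leaving the tree is R1–R8 (1); add R8.
Step 4: cheapest edge leaving the tree is R2–R7 (7); add R2.
Step 5: cheapest edge leaving the tree is R2–R9 (5); add R9.
Step 6: cheapest edge leaving the tree is R4–R5 (13); add R5.
Step 7: cheapest edge leaving the tree is R3–R5 (9); add R3.
Step 8: cheapest edge leaving the tree is R6–R8 (24); add R6.
The 3rd edge added is R1–R8.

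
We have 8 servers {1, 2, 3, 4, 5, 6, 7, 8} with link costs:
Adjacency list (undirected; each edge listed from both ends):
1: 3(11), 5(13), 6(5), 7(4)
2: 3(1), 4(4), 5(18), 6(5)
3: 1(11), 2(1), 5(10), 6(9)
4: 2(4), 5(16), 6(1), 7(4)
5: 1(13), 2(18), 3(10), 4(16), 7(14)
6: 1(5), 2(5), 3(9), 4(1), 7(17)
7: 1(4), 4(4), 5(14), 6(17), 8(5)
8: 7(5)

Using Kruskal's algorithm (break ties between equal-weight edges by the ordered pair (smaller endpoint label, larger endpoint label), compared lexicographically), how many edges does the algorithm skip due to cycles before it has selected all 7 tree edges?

Kruskal: consider edges lightest-first.
2–3 (1): add — endpoints in different components.
4–6 (1): add — endpoints in different components.
1–7 (4): add — endpoints in different components.
2–4 (4): add — endpoints in different components.
4–7 (4): add — endpoints in different components.
1–6 (5): skip — 1 and 6 already connected.
2–6 (5): skip — 2 and 6 already connected.
7–8 (5): add — endpoints in different components.
3–6 (9): skip — 3 and 6 already connected.
3–5 (10): add — endpoints in different components.
Edges rejected before the tree was complete: 3.

3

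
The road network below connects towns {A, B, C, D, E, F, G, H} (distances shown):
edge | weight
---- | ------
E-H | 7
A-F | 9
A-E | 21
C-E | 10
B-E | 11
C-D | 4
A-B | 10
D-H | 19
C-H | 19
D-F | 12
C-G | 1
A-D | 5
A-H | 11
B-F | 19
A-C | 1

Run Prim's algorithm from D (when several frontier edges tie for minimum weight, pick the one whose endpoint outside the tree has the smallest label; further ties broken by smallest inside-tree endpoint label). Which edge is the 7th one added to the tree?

E-H

Grow the tree from D using Prim:
Step 1: cheapest edge leaving the tree is C-D (4); add C.
Step 2: cheapest edge leaving the tree is A-C (1); add A.
Step 3: cheapest edge leaving the tree is C-G (1); add G.
Step 4: cheapest edge leaving the tree is A-F (9); add F.
Step 5: cheapest edge leaving the tree is A-B (10); add B.
Step 6: cheapest edge leaving the tree is C-E (10); add E.
Step 7: cheapest edge leaving the tree is E-H (7); add H.
The 7th edge added is E-H.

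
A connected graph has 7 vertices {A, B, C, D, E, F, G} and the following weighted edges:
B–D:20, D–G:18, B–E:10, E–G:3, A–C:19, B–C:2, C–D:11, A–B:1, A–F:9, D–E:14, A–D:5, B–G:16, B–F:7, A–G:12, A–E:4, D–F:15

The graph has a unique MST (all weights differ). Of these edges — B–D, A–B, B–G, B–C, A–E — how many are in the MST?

3

Sort edges by weight, then run Kruskal:
A–B (1): add. Components now {A,B} {C} {D} {E} {F} {G}
B–C (2): add. Components now {A,B,C} {D} {E} {F} {G}
E–G (3): add. Components now {A,B,C} {D} {E,G} {F}
A–E (4): add. Components now {A,B,C,E,G} {D} {F}
A–D (5): add. Components now {A,B,C,D,E,G} {F}
B–F (7): add. Components now {A,B,C,D,E,F,G}
MST edge set: {A–B, B–C, E–G, A–E, A–D, B–F}.
Of the listed edges, {A–B, B–C, A–E} are in the MST → 3.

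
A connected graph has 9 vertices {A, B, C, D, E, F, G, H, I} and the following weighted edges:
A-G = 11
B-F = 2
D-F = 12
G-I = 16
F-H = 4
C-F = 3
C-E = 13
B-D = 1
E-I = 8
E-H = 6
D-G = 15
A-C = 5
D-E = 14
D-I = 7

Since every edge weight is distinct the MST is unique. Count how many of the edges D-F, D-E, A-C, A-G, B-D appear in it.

3

Kruskal: consider edges lightest-first.
B-D (1): add — endpoints in different components.
B-F (2): add — endpoints in different components.
C-F (3): add — endpoints in different components.
F-H (4): add — endpoints in different components.
A-C (5): add — endpoints in different components.
E-H (6): add — endpoints in different components.
D-I (7): add — endpoints in different components.
E-I (8): skip — E and I already connected.
A-G (11): add — endpoints in different components.
MST edge set: {B-D, B-F, C-F, F-H, A-C, E-H, D-I, A-G}.
Of the listed edges, {A-C, A-G, B-D} are in the MST → 3.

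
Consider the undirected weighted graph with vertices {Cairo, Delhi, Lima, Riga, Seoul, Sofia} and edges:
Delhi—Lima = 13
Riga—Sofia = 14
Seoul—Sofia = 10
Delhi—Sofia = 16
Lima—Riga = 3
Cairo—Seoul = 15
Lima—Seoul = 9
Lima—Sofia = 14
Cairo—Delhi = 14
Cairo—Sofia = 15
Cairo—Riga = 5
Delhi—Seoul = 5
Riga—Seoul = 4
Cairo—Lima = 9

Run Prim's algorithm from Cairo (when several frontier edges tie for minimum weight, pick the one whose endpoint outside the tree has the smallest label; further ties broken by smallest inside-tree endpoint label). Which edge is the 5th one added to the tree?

Seoul-Sofia

Grow the tree from Cairo using Prim:
Step 1: frontier [Cairo—Riga 5, Cairo—Lima 9, Cairo—Delhi 14, Cairo—Seoul 15, Cairo—Sofia 15] → take Cairo—Riga (5); add Riga.
Step 2: frontier [Cairo—Lima 9, Cairo—Delhi 14, Cairo—Seoul 15, Cairo—Sofia 15, Lima—Riga 3, Riga—Seoul 4, Riga—Sofia 14] → take Lima—Riga (3); add Lima.
Step 3: frontier [Cairo—Delhi 14, Cairo—Seoul 15, Cairo—Sofia 15, Lima—Seoul 9, Delhi—Lima 13, Lima—Sofia 14, Riga—Seoul 4, Riga—Sofia 14] → take Riga—Seoul (4); add Seoul.
Step 4: frontier [Cairo—Delhi 14, Cairo—Sofia 15, Delhi—Lima 13, Lima—Sofia 14, Riga—Sofia 14, Delhi—Seoul 5, Seoul—Sofia 10] → take Delhi—Seoul (5); add Delhi.
Step 5: frontier [Cairo—Sofia 15, Delhi—Sofia 16, Lima—Sofia 14, Riga—Sofia 14, Seoul—Sofia 10] → take Seoul—Sofia (10); add Sofia.
The 5th edge added is Seoul—Sofia.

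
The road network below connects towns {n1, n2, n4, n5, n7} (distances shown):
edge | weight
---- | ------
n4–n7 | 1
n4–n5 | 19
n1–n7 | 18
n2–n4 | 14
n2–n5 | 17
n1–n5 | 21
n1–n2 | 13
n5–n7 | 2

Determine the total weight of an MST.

Sort edges by weight, then run Kruskal:
n4–n7 (1): add — endpoints in different components.
n5–n7 (2): add — endpoints in different components.
n1–n2 (13): add — endpoints in different components.
n2–n4 (14): add — endpoints in different components.
MST edges: n4–n7, n5–n7, n1–n2, n2–n4; total weight 1+2+13+14 = 30.

30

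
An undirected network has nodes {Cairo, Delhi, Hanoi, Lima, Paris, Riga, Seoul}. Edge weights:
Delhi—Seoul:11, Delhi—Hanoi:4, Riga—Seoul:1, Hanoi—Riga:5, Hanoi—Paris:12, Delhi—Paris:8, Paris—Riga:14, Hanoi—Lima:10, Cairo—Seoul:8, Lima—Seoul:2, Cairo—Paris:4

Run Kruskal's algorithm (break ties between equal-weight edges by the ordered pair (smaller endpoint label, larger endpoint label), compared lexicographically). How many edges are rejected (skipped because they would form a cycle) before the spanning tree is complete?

0

Kruskal's algorithm — process edges by increasing weight (ties by edge label):
Riga—Seoul (1): add. Components now {Riga,Seoul} {Delhi} {Lima} {Paris} {Cairo} {Hanoi}
Lima—Seoul (2): add. Components now {Lima,Riga,Seoul} {Delhi} {Paris} {Cairo} {Hanoi}
Cairo—Paris (4): add. Components now {Lima,Riga,Seoul} {Delhi} {Cairo,Paris} {Hanoi}
Delhi—Hanoi (4): add. Components now {Lima,Riga,Seoul} {Delhi,Hanoi} {Cairo,Paris}
Hanoi—Riga (5): add. Components now {Delhi,Hanoi,Lima,Riga,Seoul} {Cairo,Paris}
Cairo—Seoul (8): add. Components now {Cairo,Delhi,Hanoi,Lima,Paris,Riga,Seoul}
Edges rejected before the tree was complete: 0.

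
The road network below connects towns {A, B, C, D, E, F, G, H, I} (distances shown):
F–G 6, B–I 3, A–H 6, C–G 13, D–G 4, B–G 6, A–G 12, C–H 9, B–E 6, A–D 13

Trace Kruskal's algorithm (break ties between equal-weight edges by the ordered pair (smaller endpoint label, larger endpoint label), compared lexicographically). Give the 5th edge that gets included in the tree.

B-G

Kruskal: consider edges lightest-first.
B–I (3): add — endpoints in different components.
D–G (4): add — endpoints in different components.
A–H (6): add — endpoints in different components.
B–E (6): add — endpoints in different components.
B–G (6): add — endpoints in different components.
F–G (6): add — endpoints in different components.
C–H (9): add — endpoints in different components.
A–G (12): add — endpoints in different components.
The 5th edge added is B–G.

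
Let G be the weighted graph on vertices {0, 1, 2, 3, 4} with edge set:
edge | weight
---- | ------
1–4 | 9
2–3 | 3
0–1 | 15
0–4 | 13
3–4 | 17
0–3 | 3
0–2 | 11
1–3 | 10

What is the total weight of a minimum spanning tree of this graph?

25

Kruskal's algorithm — process edges by increasing weight (ties by edge label):
0–3 (3): add — endpoints in different components.
2–3 (3): add — endpoints in different components.
1–4 (9): add — endpoints in different components.
1–3 (10): add — endpoints in different components.
MST edges: 0–3, 2–3, 1–4, 1–3; total weight 3+3+9+10 = 25.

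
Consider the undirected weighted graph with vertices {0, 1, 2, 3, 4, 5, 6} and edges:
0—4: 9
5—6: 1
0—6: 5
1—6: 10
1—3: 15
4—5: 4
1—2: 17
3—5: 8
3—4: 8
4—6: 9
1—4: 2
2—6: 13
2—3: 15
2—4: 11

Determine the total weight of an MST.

Grow the tree from 4 using Prim:
Step 1: frontier [1—4 2, 4—5 4, 3—4 8, 0—4 9, 4—6 9, 2—4 11] → take 1—4 (2); add 1.
Step 2: frontier [1—6 10, 1—3 15, 1—2 17, 4—5 4, 3—4 8, 0—4 9, 4—6 9, 2—4 11] → take 4—5 (4); add 5.
Step 3: frontier [1—6 10, 1—3 15, 1—2 17, 3—4 8, 0—4 9, 4—6 9, 2—4 11, 5—6 1, 3—5 8] → take 5—6 (1); add 6.
Step 4: frontier [1—3 15, 1—2 17, 3—4 8, 0—4 9, 2—4 11, 3—5 8, 0—6 5, 2—6 13] → take 0—6 (5); add 0.
Step 5: frontier [1—3 15, 1—2 17, 3—4 8, 2—4 11, 3—5 8, 2—6 13] → take 3—4 (8); add 3.
Step 6: frontier [1—2 17, 2—3 15, 2—4 11, 2—6 13] → take 2—4 (11); add 2.
MST edges: 1—4, 4—5, 5—6, 0—6, 3—4, 2—4; total weight 2+4+1+5+8+11 = 31.

31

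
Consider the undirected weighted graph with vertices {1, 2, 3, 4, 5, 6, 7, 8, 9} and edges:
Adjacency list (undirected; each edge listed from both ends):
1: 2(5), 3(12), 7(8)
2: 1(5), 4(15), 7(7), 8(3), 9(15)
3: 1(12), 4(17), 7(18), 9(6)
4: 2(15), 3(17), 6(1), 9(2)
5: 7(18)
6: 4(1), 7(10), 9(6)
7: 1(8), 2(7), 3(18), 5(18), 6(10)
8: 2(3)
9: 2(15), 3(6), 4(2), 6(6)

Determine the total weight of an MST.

Prim's algorithm from 8:
Step 1: cheapest edge leaving the tree is 2 8 (3); add 2.
Step 2: cheapest edge leaving the tree is 1 2 (5); add 1.
Step 3: cheapest edge leaving the tree is 2 7 (7); add 7.
Step 4: cheapest edge leaving the tree is 6 7 (10); add 6.
Step 5: cheapest edge leaving the tree is 4 6 (1); add 4.
Step 6: cheapest edge leaving the tree is 4 9 (2); add 9.
Step 7: cheapest edge leaving the tree is 3 9 (6); add 3.
Step 8: cheapest edge leaving the tree is 5 7 (18); add 5.
MST edges: 2 8, 1 2, 2 7, 6 7, 4 6, 4 9, 3 9, 5 7; total weight 3+5+7+10+1+2+6+18 = 52.

52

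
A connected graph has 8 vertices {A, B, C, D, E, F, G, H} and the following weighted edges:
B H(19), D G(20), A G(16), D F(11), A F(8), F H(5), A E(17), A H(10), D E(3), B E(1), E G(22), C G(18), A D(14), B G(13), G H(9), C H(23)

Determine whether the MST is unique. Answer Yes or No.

Sort edges by weight, then run Kruskal:
B E (1): add — endpoints in different components.
D E (3): add — endpoints in different components.
F H (5): add — endpoints in different components.
A F (8): add — endpoints in different components.
G H (9): add — endpoints in different components.
A H (10): skip — A and H already connected.
D F (11): add — endpoints in different components.
B G (13): skip — B and G already connected.
A D (14): skip — A and D already connected.
A G (16): skip — A and G already connected.
A E (17): skip — A and E already connected.
C G (18): add — endpoints in different components.
Every non-tree edge has weight strictly greater than the heaviest edge on the tree path between its endpoints, so the MST is unique.

Yes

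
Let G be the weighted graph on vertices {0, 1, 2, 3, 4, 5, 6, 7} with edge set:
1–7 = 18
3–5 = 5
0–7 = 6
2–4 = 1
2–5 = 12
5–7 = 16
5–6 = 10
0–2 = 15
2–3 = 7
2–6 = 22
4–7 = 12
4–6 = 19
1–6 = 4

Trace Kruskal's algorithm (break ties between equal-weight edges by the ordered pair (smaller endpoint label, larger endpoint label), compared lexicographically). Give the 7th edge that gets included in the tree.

Kruskal's algorithm — process edges by increasing weight (ties by edge label):
2–4 (1): add — endpoints in different components.
1–6 (4): add — endpoints in different components.
3–5 (5): add — endpoints in different components.
0–7 (6): add — endpoints in different components.
2–3 (7): add — endpoints in different components.
5–6 (10): add — endpoints in different components.
2–5 (12): skip — 2 and 5 already connected.
4–7 (12): add — endpoints in different components.
The 7th edge added is 4–7.

4-7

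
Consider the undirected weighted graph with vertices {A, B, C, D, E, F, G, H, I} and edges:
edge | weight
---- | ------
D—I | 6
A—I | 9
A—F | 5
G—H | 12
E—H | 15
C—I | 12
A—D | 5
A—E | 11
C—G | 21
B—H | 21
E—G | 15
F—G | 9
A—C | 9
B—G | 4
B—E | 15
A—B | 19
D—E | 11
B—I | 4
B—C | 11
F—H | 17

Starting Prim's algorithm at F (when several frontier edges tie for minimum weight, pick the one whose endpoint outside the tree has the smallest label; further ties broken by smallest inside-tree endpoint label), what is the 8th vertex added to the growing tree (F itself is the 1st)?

E

Grow the tree from F using Prim:
Step 1: cheapest edge leaving the tree is A—F (5); add A.
Step 2: cheapest edge leaving the tree is A—D (5); add D.
Step 3: cheapest edge leaving the tree is D—I (6); add I.
Step 4: cheapest edge leaving the tree is B—I (4); add B.
Step 5: cheapest edge leaving the tree is B—G (4); add G.
Step 6: cheapest edge leaving the tree is A—C (9); add C.
Step 7: cheapest edge leaving the tree is A—E (11); add E.
Step 8: cheapest edge leaving the tree is G—H (12); add H.
Vertex order: F, A, D, I, B, G, C, E, H. The 8th vertex is E.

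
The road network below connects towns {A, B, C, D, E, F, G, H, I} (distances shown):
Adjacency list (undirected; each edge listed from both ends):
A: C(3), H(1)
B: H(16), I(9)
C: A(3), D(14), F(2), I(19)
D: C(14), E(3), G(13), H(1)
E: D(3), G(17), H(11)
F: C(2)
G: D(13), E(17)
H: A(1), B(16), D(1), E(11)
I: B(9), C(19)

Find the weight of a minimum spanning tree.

Sort edges by weight, then run Kruskal:
A-H (1): add — endpoints in different components.
D-H (1): add — endpoints in different components.
C-F (2): add — endpoints in different components.
A-C (3): add — endpoints in different components.
D-E (3): add — endpoints in different components.
B-I (9): add — endpoints in different components.
E-H (11): skip — E and H already connected.
D-G (13): add — endpoints in different components.
C-D (14): skip — C and D already connected.
B-H (16): add — endpoints in different components.
MST edges: A-H, D-H, C-F, A-C, D-E, B-I, D-G, B-H; total weight 1+1+2+3+3+9+13+16 = 48.

48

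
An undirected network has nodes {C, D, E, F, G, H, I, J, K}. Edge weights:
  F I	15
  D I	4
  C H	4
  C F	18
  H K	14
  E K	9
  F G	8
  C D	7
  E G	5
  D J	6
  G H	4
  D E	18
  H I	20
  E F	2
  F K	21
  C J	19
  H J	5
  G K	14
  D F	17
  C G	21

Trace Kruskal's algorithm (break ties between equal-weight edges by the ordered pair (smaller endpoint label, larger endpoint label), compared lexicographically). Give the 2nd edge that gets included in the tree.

Kruskal's algorithm — process edges by increasing weight (ties by edge label):
E F (2): add — endpoints in different components.
C H (4): add — endpoints in different components.
D I (4): add — endpoints in different components.
G H (4): add — endpoints in different components.
E G (5): add — endpoints in different components.
H J (5): add — endpoints in different components.
D J (6): add — endpoints in different components.
C D (7): skip — C and D already connected.
F G (8): skip — F and G already connected.
E K (9): add — endpoints in different components.
The 2nd edge added is C H.

C-H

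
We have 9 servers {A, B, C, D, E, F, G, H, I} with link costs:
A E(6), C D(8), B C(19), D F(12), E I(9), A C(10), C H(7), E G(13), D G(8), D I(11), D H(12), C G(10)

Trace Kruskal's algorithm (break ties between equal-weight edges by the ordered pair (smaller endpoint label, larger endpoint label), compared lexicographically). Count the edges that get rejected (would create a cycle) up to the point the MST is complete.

Sort edges by weight, then run Kruskal:
A E (6): add — endpoints in different components.
C H (7): add — endpoints in different components.
C D (8): add — endpoints in different components.
D G (8): add — endpoints in different components.
E I (9): add — endpoints in different components.
A C (10): add — endpoints in different components.
C G (10): skip — C and G already connected.
D I (11): skip — D and I already connected.
D F (12): add — endpoints in different components.
D H (12): skip — D and H already connected.
E G (13): skip — E and G already connected.
B C (19): add — endpoints in different components.
Edges rejected before the tree was complete: 4.

4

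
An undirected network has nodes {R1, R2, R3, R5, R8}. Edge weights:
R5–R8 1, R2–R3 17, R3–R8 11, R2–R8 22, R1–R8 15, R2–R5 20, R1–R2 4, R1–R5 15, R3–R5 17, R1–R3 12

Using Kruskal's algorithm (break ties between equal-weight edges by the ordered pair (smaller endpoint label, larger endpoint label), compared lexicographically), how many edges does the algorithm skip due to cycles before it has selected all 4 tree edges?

0

Kruskal's algorithm — process edges by increasing weight (ties by edge label):
R5–R8 (1): add — endpoints in different components.
R1–R2 (4): add — endpoints in different components.
R3–R8 (11): add — endpoints in different components.
R1–R3 (12): add — endpoints in different components.
Edges rejected before the tree was complete: 0.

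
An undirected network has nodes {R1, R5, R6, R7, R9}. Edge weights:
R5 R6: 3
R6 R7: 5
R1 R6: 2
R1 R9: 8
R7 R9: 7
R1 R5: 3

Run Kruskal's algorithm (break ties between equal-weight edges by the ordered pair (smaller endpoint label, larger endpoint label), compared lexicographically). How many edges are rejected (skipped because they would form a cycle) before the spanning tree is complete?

1

Kruskal: consider edges lightest-first.
R1 R6 (2): add. Components now {R1,R6} {R5} {R7} {R9}
R1 R5 (3): add. Components now {R1,R5,R6} {R7} {R9}
R5 R6 (3): skip — R6 and R5 already connected.
R6 R7 (5): add. Components now {R1,R5,R6,R7} {R9}
R7 R9 (7): add. Components now {R1,R5,R6,R7,R9}
Edges rejected before the tree was complete: 1.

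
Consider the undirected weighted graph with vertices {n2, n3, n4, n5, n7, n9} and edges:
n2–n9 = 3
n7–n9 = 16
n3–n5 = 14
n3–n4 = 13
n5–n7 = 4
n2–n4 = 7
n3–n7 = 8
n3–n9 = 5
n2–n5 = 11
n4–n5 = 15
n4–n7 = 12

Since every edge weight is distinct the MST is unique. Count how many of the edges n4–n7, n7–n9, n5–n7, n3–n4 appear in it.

1

Kruskal: consider edges lightest-first.
n2–n9 (3): add — endpoints in different components.
n5–n7 (4): add — endpoints in different components.
n3–n9 (5): add — endpoints in different components.
n2–n4 (7): add — endpoints in different components.
n3–n7 (8): add — endpoints in different components.
MST edge set: {n2–n9, n5–n7, n3–n9, n2–n4, n3–n7}.
Of the listed edges, {n5–n7} are in the MST → 1.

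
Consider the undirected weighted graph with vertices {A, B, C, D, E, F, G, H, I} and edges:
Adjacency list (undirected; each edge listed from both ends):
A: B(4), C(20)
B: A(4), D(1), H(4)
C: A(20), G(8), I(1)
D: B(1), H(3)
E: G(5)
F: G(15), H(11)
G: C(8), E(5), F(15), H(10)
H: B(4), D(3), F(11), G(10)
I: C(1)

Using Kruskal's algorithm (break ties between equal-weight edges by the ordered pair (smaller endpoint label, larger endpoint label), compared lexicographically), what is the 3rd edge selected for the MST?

D-H

Kruskal: consider edges lightest-first.
B D (1): add — endpoints in different components.
C I (1): add — endpoints in different components.
D H (3): add — endpoints in different components.
A B (4): add — endpoints in different components.
B H (4): skip — B and H already connected.
E G (5): add — endpoints in different components.
C G (8): add — endpoints in different components.
G H (10): add — endpoints in different components.
F H (11): add — endpoints in different components.
The 3rd edge added is D H.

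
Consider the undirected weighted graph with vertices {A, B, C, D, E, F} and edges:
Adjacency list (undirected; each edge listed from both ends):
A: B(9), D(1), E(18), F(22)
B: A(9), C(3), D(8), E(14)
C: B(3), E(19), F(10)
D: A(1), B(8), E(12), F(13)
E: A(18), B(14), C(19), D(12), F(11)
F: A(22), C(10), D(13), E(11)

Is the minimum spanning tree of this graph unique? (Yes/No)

Yes

Kruskal: consider edges lightest-first.
A—D (1): add — endpoints in different components.
B—C (3): add — endpoints in different components.
B—D (8): add — endpoints in different components.
A—B (9): skip — A and B already connected.
C—F (10): add — endpoints in different components.
E—F (11): add — endpoints in different components.
Every non-tree edge has weight strictly greater than the heaviest edge on the tree path between its endpoints, so the MST is unique.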